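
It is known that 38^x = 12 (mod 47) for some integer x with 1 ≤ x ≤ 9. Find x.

6

Compute 38^1 mod 47 = 38, then multiply by 38 repeatedly:
  38^1=38  38^2=34  38^3=23  38^4=28  38^5=30
  38^6=12
Found 12 at exponent 6.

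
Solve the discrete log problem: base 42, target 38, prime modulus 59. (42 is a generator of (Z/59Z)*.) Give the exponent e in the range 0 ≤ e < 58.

51

Baby-step giant-step with m = ceil(sqrt(58)) = 8.
Baby table (42^j mod 59 for j=0..7):
  0:1  1:42  2:53  3:43  4:36  5:37  6:20  7:14
Giant step factor: 42^(-8) ≡ 29 (mod 59).
Scan 38·29^i mod 59 for i = 0, 1, …:
  i=0: 38   i=1: 40   i=2: 39   i=3: 10
  i=4: 54   i=5: 32   i=6: 43
Match at i=6, j=3: e = 6·8 + 3 = 51.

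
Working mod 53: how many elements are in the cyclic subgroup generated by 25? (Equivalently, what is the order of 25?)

26

The order of 25 must divide p − 1 = 52 = 2^2 · 13.
Divisors: 1, 2, 4, 13, 26, 52.
Check each in increasing order: 25^1 ≡ 25;  25^2 ≡ 42;  25^4 ≡ 15;  25^13 ≡ 52;  25^26 ≡ 1.
Smallest exponent giving 1 is 26.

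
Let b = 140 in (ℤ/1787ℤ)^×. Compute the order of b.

The order of 140 must divide p − 1 = 1786 = 2 · 19 · 47.
Divisors: 1, 2, 19, 38, 47, 94, 893, 1786.
Check each in increasing order: 140^1 ≡ 140;  140^2 ≡ 1730;  140^19 ≡ 1220;  140^38 ≡ 1616;  140^47 ≡ 1471;  140^94 ≡ 1571;  140^893 ≡ 1.
Smallest exponent giving 1 is 893.

893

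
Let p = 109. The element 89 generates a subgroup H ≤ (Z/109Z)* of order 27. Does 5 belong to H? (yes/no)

5 ∈ ⟨89⟩ iff 5^27 ≡ 1 (mod 109), since |⟨89⟩| = 27.
5^27 mod 109 = 1.
Since 1 = 1, 5 lies in the subgroup.

yes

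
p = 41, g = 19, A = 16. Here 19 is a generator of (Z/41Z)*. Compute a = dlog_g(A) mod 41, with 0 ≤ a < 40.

Successive powers of 19 modulo 41:
  19^0=1  19^1=19  19^2=33  19^3=12  19^4=23  19^5=27
  19^6=21  19^7=30  19^8=37  19^9=6  19^10=32  19^11=34
  19^12=31  19^13=15  19^14=39  19^15=3  19^16=16
So 19^16 ≡ 16 (mod 41), giving a = 16.

16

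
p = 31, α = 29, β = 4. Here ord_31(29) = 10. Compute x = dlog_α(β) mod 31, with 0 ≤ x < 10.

Successive powers of 29 modulo 31:
  29^0=1  29^1=29  29^2=4
So 29^2 ≡ 4 (mod 31), giving x = 2.

2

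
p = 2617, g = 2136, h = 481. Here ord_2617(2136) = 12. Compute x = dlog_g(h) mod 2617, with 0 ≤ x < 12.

7

Successive powers of 2136 modulo 2617:
  2136^0=1  2136^1=2136  2136^2=1065  2136^3=667  2136^4=1064  2136^5=1148
  2136^6=2616  2136^7=481
So 2136^7 ≡ 481 (mod 2617), giving x = 7.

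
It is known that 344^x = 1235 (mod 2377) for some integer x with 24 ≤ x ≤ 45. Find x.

41

Compute 344^24 mod 2377 = 350, then multiply by 344 repeatedly:
  344^24=350  344^25=1550  344^26=752  344^27=1972  344^28=923
  344^29=1371  344^30=978  344^31=1275  344^32=1232  344^33=702
  344^34=1411  344^35=476  344^36=2108  344^37=167  344^38=400
  344^39=2111  344^40=1199  344^41=1235
Found 1235 at exponent 41.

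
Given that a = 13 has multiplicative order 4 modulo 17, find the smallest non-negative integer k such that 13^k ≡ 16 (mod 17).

2

Successive powers of 13 modulo 17:
  13^0=1  13^1=13  13^2=16
So 13^2 ≡ 16 (mod 17), giving k = 2.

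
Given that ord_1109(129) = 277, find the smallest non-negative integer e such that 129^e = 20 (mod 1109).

86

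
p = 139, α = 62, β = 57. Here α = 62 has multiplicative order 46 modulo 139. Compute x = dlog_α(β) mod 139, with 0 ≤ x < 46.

Baby-step giant-step with m = ceil(sqrt(46)) = 7.
Baby table (62^j mod 139 for j=0..6):
  0:1  1:62  2:91  3:82  4:80  5:95  6:52
Giant step factor: 62^(-7) ≡ 103 (mod 139).
Scan 57·103^i mod 139 for i = 0, 1, …:
  i=0: 57   i=1: 33   i=2: 63   i=3: 95
Match at i=3, j=5: x = 3·7 + 5 = 26.

26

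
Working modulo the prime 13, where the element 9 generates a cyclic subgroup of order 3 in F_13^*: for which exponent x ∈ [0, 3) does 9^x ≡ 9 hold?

Successive powers of 9 modulo 13:
  9^0=1  9^1=9
So 9^1 ≡ 9 (mod 13), giving x = 1.

1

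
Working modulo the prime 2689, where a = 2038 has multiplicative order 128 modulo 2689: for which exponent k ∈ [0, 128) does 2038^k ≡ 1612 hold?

Baby-step giant-step with m = ceil(sqrt(128)) = 12.
Baby table (2038^j mod 2689 for j=0..11):
  0:1  1:2038  2:1628  3:2327  4:1719  5:2244  6:1972  7:1570
  8:2439  9:1410  10:1728  11:1763
Giant step factor: 2038^(-12) ≡ 225 (mod 2689).
Scan 1612·225^i mod 2689 for i = 0, 1, …:
  i=0: 1612   i=1: 2374   i=2: 1728
Match at i=2, j=10: k = 2·12 + 10 = 34.

34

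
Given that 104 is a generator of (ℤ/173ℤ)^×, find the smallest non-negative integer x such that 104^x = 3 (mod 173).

39

Baby-step giant-step with m = ceil(sqrt(172)) = 14.
Baby table (104^j mod 173 for j=0..13):
  0:1  1:104  2:90  3:18  4:142  5:63  6:151  7:134
  8:96  9:123  10:163  11:171  12:138  13:166
Giant step factor: 104^(-14) ≡ 24 (mod 173).
Scan 3·24^i mod 173 for i = 0, 1, …:
  i=0: 3   i=1: 72   i=2: 171
Match at i=2, j=11: x = 2·14 + 11 = 39.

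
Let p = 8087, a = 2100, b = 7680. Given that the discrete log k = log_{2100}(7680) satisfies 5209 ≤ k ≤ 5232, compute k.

Compute 2100^5209 mod 8087 = 7202, then multiply by 2100 repeatedly:
  2100^5209=7202  2100^5210=1510  2100^5211=896  2100^5212=5416  2100^5213=3278
  2100^5214=1763  2100^5215=6541  2100^5216=4374  2100^5217=6655  2100^5218=1164
  2100^5219=2126  2100^5220=576  2100^5221=4637  2100^5222=952  2100^5223=1711
  2100^5224=2472  2100^5225=7433  2100^5226=1390  2100^5227=7680
Found 7680 at exponent 5227.

5227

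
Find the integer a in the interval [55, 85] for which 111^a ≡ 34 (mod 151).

74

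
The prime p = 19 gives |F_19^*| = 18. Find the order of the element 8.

6

The order of 8 must divide p − 1 = 18 = 2 · 3^2.
Divisors: 1, 2, 3, 6, 9, 18.
Check each in increasing order: 8^1 ≡ 8;  8^2 ≡ 7;  8^3 ≡ 18;  8^6 ≡ 1.
Smallest exponent giving 1 is 6.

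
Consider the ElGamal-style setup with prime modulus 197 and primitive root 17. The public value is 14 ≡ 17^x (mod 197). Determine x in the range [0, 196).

49

Baby-step giant-step with m = ceil(sqrt(196)) = 14.
Baby table (17^j mod 197 for j=0..13):
  0:1  1:17  2:92  3:185  4:190  5:78  6:144  7:84
  8:49  9:45  10:174  11:3  12:51  13:79
Giant step factor: 17^(-14) ≡ 93 (mod 197).
Scan 14·93^i mod 197 for i = 0, 1, …:
  i=0: 14   i=1: 120   i=2: 128   i=3: 84
Match at i=3, j=7: x = 3·14 + 7 = 49.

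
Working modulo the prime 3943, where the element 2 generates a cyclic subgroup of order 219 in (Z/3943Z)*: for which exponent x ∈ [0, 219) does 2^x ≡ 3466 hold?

129

Baby-step giant-step with m = ceil(sqrt(219)) = 15.
Baby table (2^j mod 3943 for j=0..14):
  0:1  1:2  2:4  3:8  4:16  5:32  6:64  7:128
  8:256  9:512  10:1024  11:2048  12:153  13:306  14:612
Giant step factor: 2^(-15) ≡ 3070 (mod 3943).
Scan 3466·3070^i mod 3943 for i = 0, 1, …:
  i=0: 3466   i=1: 2406   i=2: 1181   i=3: 2053
  i=4: 1796   i=5: 1406   i=6: 2778   i=7: 3694
  i=8: 512
Match at i=8, j=9: x = 8·15 + 9 = 129.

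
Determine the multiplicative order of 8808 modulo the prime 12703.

2117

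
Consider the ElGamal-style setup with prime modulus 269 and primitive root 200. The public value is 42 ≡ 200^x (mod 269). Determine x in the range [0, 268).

47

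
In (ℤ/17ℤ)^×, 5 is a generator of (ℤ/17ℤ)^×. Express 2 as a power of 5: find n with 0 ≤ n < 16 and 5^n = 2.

Successive powers of 5 modulo 17:
  5^0=1  5^1=5  5^2=8  5^3=6  5^4=13  5^5=14
  5^6=2
So 5^6 ≡ 2 (mod 17), giving n = 6.

6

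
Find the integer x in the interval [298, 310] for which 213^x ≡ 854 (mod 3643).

308

Compute 213^298 mod 3643 = 1265, then multiply by 213 repeatedly:
  213^298=1265  213^299=3506  213^300=3606  213^301=3048  213^302=770
  213^303=75  213^304=1403  213^305=113  213^306=2211  213^307=996
  213^308=854
Found 854 at exponent 308.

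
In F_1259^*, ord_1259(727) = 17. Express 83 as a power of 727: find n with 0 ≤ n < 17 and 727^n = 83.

Successive powers of 727 modulo 1259:
  727^0=1  727^1=727  727^2=1008  727^3=78  727^4=51  727^5=566
  727^6=1048  727^7=201  727^8=83
So 727^8 ≡ 83 (mod 1259), giving n = 8.

8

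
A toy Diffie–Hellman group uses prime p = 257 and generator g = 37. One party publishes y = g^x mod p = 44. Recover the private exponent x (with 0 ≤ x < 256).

Baby-step giant-step with m = ceil(sqrt(256)) = 16.
Baby table (37^j mod 257 for j=0..15):
  0:1  1:37  2:84  3:24  4:117  5:217  6:62  7:238
  8:68  9:203  10:58  11:90  12:246  13:107  14:104  15:250
Giant step factor: 37^(-16) ≡ 128 (mod 257).
Scan 44·128^i mod 257 for i = 0, 1, …:
  i=0: 44   i=1: 235   i=2: 11   i=3: 123
  i=4: 67   i=5: 95   i=6: 81   i=7: 88
  i=8: 213   i=9: 22   i=10: 246
Match at i=10, j=12: x = 10·16 + 12 = 172.

172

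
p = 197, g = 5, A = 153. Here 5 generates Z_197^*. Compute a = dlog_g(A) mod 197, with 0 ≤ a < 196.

149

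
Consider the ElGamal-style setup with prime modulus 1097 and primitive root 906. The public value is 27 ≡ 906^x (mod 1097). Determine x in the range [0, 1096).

Successive powers of 906 modulo 1097:
  906^0=1  906^1=906  906^2=280  906^3=273  906^4=513  906^5=747
  906^6=1030  906^7=730  906^8=986  906^9=358  906^10=733  906^11=413
  906^12=101  906^13=455  906^14=855  906^15=148  906^16=254  906^17=851
  906^18=912  906^19=231  906^20=856  906^21=1054  906^22=534  906^23=27
So 906^23 ≡ 27 (mod 1097), giving x = 23.

23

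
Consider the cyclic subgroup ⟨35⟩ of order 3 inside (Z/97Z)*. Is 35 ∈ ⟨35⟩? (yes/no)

yes

35 ∈ ⟨35⟩ iff 35^3 ≡ 1 (mod 97), since |⟨35⟩| = 3.
35^3 mod 97 = 1.
Since 1 = 1, 35 lies in the subgroup.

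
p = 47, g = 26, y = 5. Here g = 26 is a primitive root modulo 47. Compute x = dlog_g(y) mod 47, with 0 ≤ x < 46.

27

Successive powers of 26 modulo 47:
  26^0=1  26^1=26  26^2=18  26^3=45  26^4=42  26^5=11
  26^6=4  26^7=10  26^8=25  26^9=39  26^10=27  26^11=44
  26^12=16  26^13=40  26^14=6  26^15=15  26^16=14  26^17=35
  26^18=17  26^19=19  26^20=24  26^21=13  26^22=9  26^23=46
  26^24=21  26^25=29  26^26=2  26^27=5
So 26^27 ≡ 5 (mod 47), giving x = 27.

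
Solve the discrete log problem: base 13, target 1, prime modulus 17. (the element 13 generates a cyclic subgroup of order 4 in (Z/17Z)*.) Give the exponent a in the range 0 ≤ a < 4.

Successive powers of 13 modulo 17:
  13^0=1
So 13^0 ≡ 1 (mod 17), giving a = 0.

0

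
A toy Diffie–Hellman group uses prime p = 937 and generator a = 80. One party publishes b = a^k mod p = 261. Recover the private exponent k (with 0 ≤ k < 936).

828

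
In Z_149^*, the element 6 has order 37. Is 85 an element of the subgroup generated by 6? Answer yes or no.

85 ∈ ⟨6⟩ iff 85^37 ≡ 1 (mod 149), since |⟨6⟩| = 37.
85^37 mod 149 = 1.
Since 1 = 1, 85 lies in the subgroup.

yes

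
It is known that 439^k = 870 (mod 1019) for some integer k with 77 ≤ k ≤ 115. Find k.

Compute 439^77 mod 1019 = 305, then multiply by 439 repeatedly:
  439^77=305  439^78=406  439^79=928  439^80=811  439^81=398
  439^82=473  439^83=790  439^84=350  439^85=800  439^86=664
  439^87=62  439^88=724  439^89=927  439^90=372  439^91=268
  439^92=467  439^93=194  439^94=589  439^95=764  439^96=145
  439^97=477  439^98=508  439^99=870
Found 870 at exponent 99.

99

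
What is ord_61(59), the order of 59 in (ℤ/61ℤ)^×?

The order of 59 must divide p − 1 = 60 = 2^2 · 3 · 5.
Divisors: 1, 2, 3, 4, 5, 6, 10, 12, 15, 20, 30, 60.
Check each in increasing order: 59^1 ≡ 59;  59^2 ≡ 4;  59^3 ≡ 53;  59^4 ≡ 16;  59^5 ≡ 29;  59^6 ≡ 3;  59^10 ≡ 48;  59^12 ≡ 9;  59^15 ≡ 50;  59^20 ≡ 47;  59^30 ≡ 60;  59^60 ≡ 1.
Smallest exponent giving 1 is 60.

60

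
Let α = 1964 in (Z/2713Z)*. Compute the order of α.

The order of 1964 must divide p − 1 = 2712 = 2^3 · 3 · 113.
Divisors: 1, 2, 3, 4, 6, 8, 12, 24, 113, 226, 339, 452, 678, 904, 1356, 2712.
Check each in increasing order: 1964^1 ≡ 1964;  1964^2 ≡ 2123;  1964^3 ≡ 2404;  1964^4 ≡ 836;  1964^6 ≡ 526;  1964^8 ≡ 1655;  1964^12 ≡ 2663;  1964^24 ≡ 2500;  1964^113 ≡ 1673;  1964^226 ≡ 1826;  1964^339 ≡ 60;  1964^452 ≡ 2712;  1964^678 ≡ 887;  1964^904 ≡ 1.
Smallest exponent giving 1 is 904.

904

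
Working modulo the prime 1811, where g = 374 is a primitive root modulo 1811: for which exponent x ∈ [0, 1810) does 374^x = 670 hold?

351

Baby-step giant-step with m = ceil(sqrt(1810)) = 43.
Baby table (374^j mod 1811 for j=0..42):
  0:1  1:374  2:429  3:1078  4:1130  5:657  6:1233  7:1148
  8:145  9:1711  10:631  11:564  12:860  13:1093  14:1307  15:1659
  16:1104  17:1799  18:945  19:285  20:1552  21:928  22:1171  23:1503
  24:712  25:71  26:1200  27:1483  28:476  29:546  30:1372  31:615
  32:13  33:1240  34:144  35:1337  36:202  37:1297  38:1541  39:436
  40:74  41:511  42:959
Giant step factor: 374^(-43) ≡ 1420 (mod 1811).
Scan 670·1420^i mod 1811 for i = 0, 1, …:
  i=0: 670   i=1: 625   i=2: 110   i=3: 454
  i=4: 1775   i=5: 1399   i=6: 1724   i=7: 1419
  i=8: 1148
Match at i=8, j=7: x = 8·43 + 7 = 351.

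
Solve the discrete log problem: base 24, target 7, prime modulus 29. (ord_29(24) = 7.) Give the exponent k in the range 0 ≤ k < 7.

5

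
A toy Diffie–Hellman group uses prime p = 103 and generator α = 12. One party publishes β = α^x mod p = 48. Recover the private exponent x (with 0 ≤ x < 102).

29

Successive powers of 12 modulo 103:
  12^0=1  12^1=12  12^2=41  12^3=80  12^4=33  12^5=87
  12^6=14  12^7=65  12^8=59  12^9=90  12^10=50  12^11=85
  12^12=93  12^13=86  12^14=2  12^15=24  12^16=82  12^17=57
  12^18=66  12^19=71  12^20=28  12^21=27  12^22=15  12^23=77
  12^24=100  12^25=67  12^26=83  12^27=69  12^28=4  12^29=48
So 12^29 ≡ 48 (mod 103), giving x = 29.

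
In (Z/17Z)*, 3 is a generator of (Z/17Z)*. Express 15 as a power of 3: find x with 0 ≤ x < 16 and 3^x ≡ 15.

6

Successive powers of 3 modulo 17:
  3^0=1  3^1=3  3^2=9  3^3=10  3^4=13  3^5=5
  3^6=15
So 3^6 ≡ 15 (mod 17), giving x = 6.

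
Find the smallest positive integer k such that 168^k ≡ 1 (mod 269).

The order of 168 must divide p − 1 = 268 = 2^2 · 67.
Divisors: 1, 2, 4, 67, 134, 268.
Check each in increasing order: 168^1 ≡ 168;  168^2 ≡ 248;  168^4 ≡ 172;  168^67 ≡ 82;  168^134 ≡ 268;  168^268 ≡ 1.
Smallest exponent giving 1 is 268.

268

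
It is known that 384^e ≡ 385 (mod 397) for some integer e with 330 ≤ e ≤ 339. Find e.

334

Compute 384^330 mod 397 = 363, then multiply by 384 repeatedly:
  384^330=363  384^331=45  384^332=209  384^333=62  384^334=385
Found 385 at exponent 334.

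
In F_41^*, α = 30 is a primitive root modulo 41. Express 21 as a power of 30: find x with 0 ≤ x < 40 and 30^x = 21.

Successive powers of 30 modulo 41:
  30^0=1  30^1=30  30^2=39  30^3=22  30^4=4  30^5=38
  30^6=33  30^7=6  30^8=16  30^9=29  30^10=9  30^11=24
  30^12=23  30^13=34  30^14=36  30^15=14  30^16=10  30^17=13
  30^18=21
So 30^18 ≡ 21 (mod 41), giving x = 18.

18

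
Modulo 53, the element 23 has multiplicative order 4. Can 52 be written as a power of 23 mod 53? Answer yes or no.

yes

⟨23⟩ has order 4; its elements mod 53 are {1, 23, 30, 52}.
52 is in this set.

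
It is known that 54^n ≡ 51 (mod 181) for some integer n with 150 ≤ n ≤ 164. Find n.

Compute 54^150 mod 181 = 133, then multiply by 54 repeatedly:
  54^150=133  54^151=123  54^152=126  54^153=107  54^154=167
  54^155=149  54^156=82  54^157=84  54^158=11  54^159=51
Found 51 at exponent 159.

159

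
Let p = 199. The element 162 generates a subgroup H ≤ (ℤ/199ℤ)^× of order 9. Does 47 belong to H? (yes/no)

no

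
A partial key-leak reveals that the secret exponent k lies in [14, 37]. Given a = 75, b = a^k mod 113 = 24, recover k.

19

Compute 75^14 mod 113 = 44, then multiply by 75 repeatedly:
  75^14=44  75^15=23  75^16=30  75^17=103  75^18=41
  75^19=24
Found 24 at exponent 19.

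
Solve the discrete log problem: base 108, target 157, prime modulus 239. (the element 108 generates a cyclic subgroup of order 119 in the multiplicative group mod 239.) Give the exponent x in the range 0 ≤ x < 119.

64

Baby-step giant-step with m = ceil(sqrt(119)) = 11.
Baby table (108^j mod 239 for j=0..10):
  0:1  1:108  2:192  3:182  4:58  5:50  6:142  7:40
  8:18  9:32  10:110
Giant step factor: 108^(-11) ≡ 99 (mod 239).
Scan 157·99^i mod 239 for i = 0, 1, …:
  i=0: 157   i=1: 8   i=2: 75   i=3: 16
  i=4: 150   i=5: 32
Match at i=5, j=9: x = 5·11 + 9 = 64.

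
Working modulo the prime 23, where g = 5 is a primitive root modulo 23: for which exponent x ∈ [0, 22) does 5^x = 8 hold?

6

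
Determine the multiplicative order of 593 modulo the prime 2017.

32

The order of 593 must divide p − 1 = 2016 = 2^5 · 3^2 · 7.
Divisors: 1, 2, 3, 4, 6, 7, 8, 9, 12, 14, 16, 18, 21, 24, 28, 32, 36, 42, 48, 56, 63, 72, 84, 96, 112, 126, 144, 168, 224, 252, 288, 336, 504, 672, 1008, 2016.
Check each in increasing order: 593^1 ≡ 593;  593^2 ≡ 691;  593^3 ≡ 312;  593^4 ≡ 1469;  593^6 ≡ 528;  593^7 ≡ 469;  593^8 ≡ 1788;  593^9 ≡ 1359;  593^12 ≡ 438;  593^14 ≡ 108;  593^16 ≡ 2016;  593^18 ≡ 1326;  593^21 ≡ 227;  593^24 ≡ 229;  593^28 ≡ 1579;  593^32 ≡ 1.
Smallest exponent giving 1 is 32.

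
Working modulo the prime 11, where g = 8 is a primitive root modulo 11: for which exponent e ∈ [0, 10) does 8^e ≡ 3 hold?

Successive powers of 8 modulo 11:
  8^0=1  8^1=8  8^2=9  8^3=6  8^4=4  8^5=10
  8^6=3
So 8^6 ≡ 3 (mod 11), giving e = 6.

6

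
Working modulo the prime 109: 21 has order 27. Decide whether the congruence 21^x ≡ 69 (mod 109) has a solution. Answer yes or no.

69 ∈ ⟨21⟩ iff 69^27 ≡ 1 (mod 109), since |⟨21⟩| = 27.
69^27 mod 109 = 33.
Since 33 ≠ 1, 69 does not lie in the subgroup.

no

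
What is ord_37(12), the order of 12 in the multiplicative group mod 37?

9

The order of 12 must divide p − 1 = 36 = 2^2 · 3^2.
Divisors: 1, 2, 3, 4, 6, 9, 12, 18, 36.
Check each in increasing order: 12^1 ≡ 12;  12^2 ≡ 33;  12^3 ≡ 26;  12^4 ≡ 16;  12^6 ≡ 10;  12^9 ≡ 1.
Smallest exponent giving 1 is 9.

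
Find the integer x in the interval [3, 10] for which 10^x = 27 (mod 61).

Compute 10^3 mod 61 = 24, then multiply by 10 repeatedly:
  10^3=24  10^4=57  10^5=21  10^6=27
Found 27 at exponent 6.

6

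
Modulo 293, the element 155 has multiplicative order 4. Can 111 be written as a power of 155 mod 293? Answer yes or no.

no

111 ∈ ⟨155⟩ iff 111^4 ≡ 1 (mod 293), since |⟨155⟩| = 4.
111^4 mod 293 = 225.
Since 225 ≠ 1, 111 does not lie in the subgroup.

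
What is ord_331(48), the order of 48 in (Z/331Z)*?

The order of 48 must divide p − 1 = 330 = 2 · 3 · 5 · 11.
Divisors: 1, 2, 3, 5, 6, 10, 11, 15, 22, 30, 33, 55, 66, 110, 165, 330.
Check each in increasing order: 48^1 ≡ 48;  48^2 ≡ 318;  48^3 ≡ 38;  48^5 ≡ 168;  48^6 ≡ 120;  48^10 ≡ 89;  48^11 ≡ 300;  48^15 ≡ 57;  48^22 ≡ 299;  48^30 ≡ 270;  48^33 ≡ 330;  48^55 ≡ 32;  48^66 ≡ 1.
Smallest exponent giving 1 is 66.

66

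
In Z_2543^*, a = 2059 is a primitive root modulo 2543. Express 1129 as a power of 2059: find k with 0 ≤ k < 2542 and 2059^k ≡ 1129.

1027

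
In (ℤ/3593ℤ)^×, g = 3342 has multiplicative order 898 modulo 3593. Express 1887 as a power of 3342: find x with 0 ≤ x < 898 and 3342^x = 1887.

127

Baby-step giant-step with m = ceil(sqrt(898)) = 30.
Baby table (3342^j mod 3593 for j=0..29):
  0:1  1:3342  2:1920  3:3135  4:3575  5:925  6:1370  7:1058
  8:324  9:1315  10:491  11:2514  12:1354  13:1481  14:1941  15:1457
  16:779  17:2086  18:992  19:2518  20:350  21:1975  22:109  23:1385
  24:886  25:380  26:1631  27:221  28:2017  29:346
Giant step factor: 3342^(-30) ≡ 3435 (mod 3593).
Scan 1887·3435^i mod 3593 for i = 0, 1, …:
  i=0: 1887   i=1: 73   i=2: 2838   i=3: 721
  i=4: 1058
Match at i=4, j=7: x = 4·30 + 7 = 127.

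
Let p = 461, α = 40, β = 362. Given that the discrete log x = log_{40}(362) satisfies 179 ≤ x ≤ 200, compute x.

191

Compute 40^179 mod 461 = 446, then multiply by 40 repeatedly:
  40^179=446  40^180=322  40^181=433  40^182=263  40^183=378
  40^184=368  40^185=429  40^186=103  40^187=432  40^188=223
  40^189=161  40^190=447  40^191=362
Found 362 at exponent 191.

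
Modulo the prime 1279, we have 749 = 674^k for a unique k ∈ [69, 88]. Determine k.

Compute 674^69 mod 1279 = 540, then multiply by 674 repeatedly:
  674^69=540  674^70=724  674^71=677  674^72=974  674^73=349
  674^74=1169  674^75=42  674^76=170  674^77=749
Found 749 at exponent 77.

77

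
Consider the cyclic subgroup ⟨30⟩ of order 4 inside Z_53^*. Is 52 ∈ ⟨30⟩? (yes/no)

52 ∈ ⟨30⟩ iff 52^4 ≡ 1 (mod 53), since |⟨30⟩| = 4.
52^4 mod 53 = 1.
Since 1 = 1, 52 lies in the subgroup.

yes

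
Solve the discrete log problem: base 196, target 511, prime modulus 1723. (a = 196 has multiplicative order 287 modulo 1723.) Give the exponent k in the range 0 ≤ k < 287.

108

Baby-step giant-step with m = ceil(sqrt(287)) = 17.
Baby table (196^j mod 1723 for j=0..16):
  0:1  1:196  2:510  3:26  4:1650  5:1199  6:676  7:1548
  8:160  9:346  10:619  11:714  12:381  13:587  14:1334  15:1291
  16:1478
Giant step factor: 196^(-17) ≡ 100 (mod 1723).
Scan 511·100^i mod 1723 for i = 0, 1, …:
  i=0: 511   i=1: 1133   i=2: 1305   i=3: 1275
  i=4: 1721   i=5: 1523   i=6: 676
Match at i=6, j=6: k = 6·17 + 6 = 108.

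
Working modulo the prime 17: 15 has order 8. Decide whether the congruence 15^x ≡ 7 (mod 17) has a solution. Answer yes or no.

⟨15⟩ has order 8; its elements mod 17 are {1, 2, 4, 8, 9, 13, 15, 16}.
7 is not in this set.

no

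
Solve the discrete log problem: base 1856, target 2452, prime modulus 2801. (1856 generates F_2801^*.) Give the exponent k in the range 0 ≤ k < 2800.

1404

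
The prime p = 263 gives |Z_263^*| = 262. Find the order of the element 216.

The order of 216 must divide p − 1 = 262 = 2 · 131.
Divisors: 1, 2, 131, 262.
Check each in increasing order: 216^1 ≡ 216;  216^2 ≡ 105;  216^131 ≡ 1.
Smallest exponent giving 1 is 131.

131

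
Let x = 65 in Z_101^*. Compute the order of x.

10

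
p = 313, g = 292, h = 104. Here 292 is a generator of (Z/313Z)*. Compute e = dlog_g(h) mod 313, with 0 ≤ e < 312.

140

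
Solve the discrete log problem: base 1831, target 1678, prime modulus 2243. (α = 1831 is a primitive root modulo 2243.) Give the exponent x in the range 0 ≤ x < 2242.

1473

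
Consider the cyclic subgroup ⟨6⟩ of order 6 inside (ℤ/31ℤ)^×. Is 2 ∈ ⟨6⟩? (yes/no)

no

2 ∈ ⟨6⟩ iff 2^6 ≡ 1 (mod 31), since |⟨6⟩| = 6.
2^6 mod 31 = 2.
Since 2 ≠ 1, 2 does not lie in the subgroup.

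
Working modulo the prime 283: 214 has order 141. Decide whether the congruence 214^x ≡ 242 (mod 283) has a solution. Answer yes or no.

no

242 ∈ ⟨214⟩ iff 242^141 ≡ 1 (mod 283), since |⟨214⟩| = 141.
242^141 mod 283 = 282.
Since 282 ≠ 1, 242 does not lie in the subgroup.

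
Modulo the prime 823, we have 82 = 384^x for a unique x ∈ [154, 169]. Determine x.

165

Compute 384^154 mod 823 = 626, then multiply by 384 repeatedly:
  384^154=626  384^155=68  384^156=599  384^157=399  384^158=138
  384^159=320  384^160=253  384^161=38  384^162=601  384^163=344
  384^164=416  384^165=82
Found 82 at exponent 165.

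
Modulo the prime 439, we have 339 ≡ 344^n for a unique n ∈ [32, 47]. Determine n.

37

Compute 344^32 mod 439 = 121, then multiply by 344 repeatedly:
  344^32=121  344^33=358  344^34=232  344^35=349  344^36=209
  344^37=339
Found 339 at exponent 37.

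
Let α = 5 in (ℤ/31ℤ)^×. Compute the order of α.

The order of 5 must divide p − 1 = 30 = 2 · 3 · 5.
Divisors: 1, 2, 3, 5, 6, 10, 15, 30.
Check each in increasing order: 5^1 ≡ 5;  5^2 ≡ 25;  5^3 ≡ 1.
Smallest exponent giving 1 is 3.

3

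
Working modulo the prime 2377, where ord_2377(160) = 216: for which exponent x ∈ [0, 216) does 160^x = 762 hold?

Baby-step giant-step with m = ceil(sqrt(216)) = 15.
Baby table (160^j mod 2377 for j=0..14):
  0:1  1:160  2:1830  3:429  4:2084  5:660  6:1012  7:284
  8:277  9:1534  10:609  11:2360  12:2034  13:2168  14:2215
Giant step factor: 160^(-15) ≡ 733 (mod 2377).
Scan 762·733^i mod 2377 for i = 0, 1, …:
  i=0: 762   i=1: 2328   i=2: 2115   i=3: 491
  i=4: 976   i=5: 2308   i=6: 1717   i=7: 1128
  i=8: 2005   i=9: 679   i=10: 914   i=11: 2025
  i=12: 1077   i=13: 277
Match at i=13, j=8: x = 13·15 + 8 = 203.

203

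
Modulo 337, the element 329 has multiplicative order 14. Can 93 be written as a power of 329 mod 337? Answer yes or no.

⟨329⟩ has order 14; its elements mod 337 are {1, 8, 42, 52, 64, 79, 162, 175, 258, 273, 285, 295, 329, 336}.
93 is not in this set.

no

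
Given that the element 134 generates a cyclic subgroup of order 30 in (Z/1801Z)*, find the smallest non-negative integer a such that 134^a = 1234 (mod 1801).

28

Successive powers of 134 modulo 1801:
  134^0=1  134^1=134  134^2=1747  134^3=1769  134^4=1115  134^5=1728
  134^6=1024  134^7=340  134^8=535  134^9=1451  134^10=1727  134^11=890
  134^12=394  134^13=567  134^14=336  134^15=1800  134^16=1667  134^17=54
  134^18=32  134^19=686  134^20=73  134^21=777  134^22=1461  134^23=1266
  134^24=350  134^25=74  134^26=911  134^27=1407  134^28=1234
So 134^28 ≡ 1234 (mod 1801), giving a = 28.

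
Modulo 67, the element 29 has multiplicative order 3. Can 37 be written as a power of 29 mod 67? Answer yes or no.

37 ∈ ⟨29⟩ iff 37^3 ≡ 1 (mod 67), since |⟨29⟩| = 3.
37^3 mod 67 = 1.
Since 1 = 1, 37 lies in the subgroup.

yes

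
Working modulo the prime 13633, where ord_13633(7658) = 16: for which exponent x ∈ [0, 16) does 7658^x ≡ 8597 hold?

3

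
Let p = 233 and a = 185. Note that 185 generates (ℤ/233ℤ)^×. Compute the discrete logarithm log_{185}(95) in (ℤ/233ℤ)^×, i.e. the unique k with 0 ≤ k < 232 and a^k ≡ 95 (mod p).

105

Baby-step giant-step with m = ceil(sqrt(232)) = 16.
Baby table (185^j mod 233 for j=0..15):
  0:1  1:185  2:207  3:83  4:210  5:172  6:132  7:188
  8:63  9:5  10:226  11:103  12:182  13:118  14:161  15:194
Giant step factor: 185^(-16) ≡ 204 (mod 233).
Scan 95·204^i mod 233 for i = 0, 1, …:
  i=0: 95   i=1: 41   i=2: 209   i=3: 230
  i=4: 87   i=5: 40   i=6: 5
Match at i=6, j=9: k = 6·16 + 9 = 105.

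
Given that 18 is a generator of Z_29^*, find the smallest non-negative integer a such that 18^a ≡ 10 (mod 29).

Successive powers of 18 modulo 29:
  18^0=1  18^1=18  18^2=5  18^3=3  18^4=25  18^5=15
  18^6=9  18^7=17  18^8=16  18^9=27  18^10=22  18^11=19
  18^12=23  18^13=8  18^14=28  18^15=11  18^16=24  18^17=26
  18^18=4  18^19=14  18^20=20  18^21=12  18^22=13  18^23=2
  18^24=7  18^25=10
So 18^25 ≡ 10 (mod 29), giving a = 25.

25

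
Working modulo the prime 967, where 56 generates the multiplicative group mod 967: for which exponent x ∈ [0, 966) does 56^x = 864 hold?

709

Baby-step giant-step with m = ceil(sqrt(966)) = 32.
Baby table (56^j mod 967 for j=0..31):
  0:1  1:56  2:235  3:589  4:106  5:134  6:735  7:546
  8:599  9:666  10:550  11:823  12:639  13:5  14:280  15:208
  16:44  17:530  18:670  19:774  20:796  21:94  22:429  23:816
  24:247  25:294  26:25  27:433  28:73  29:220  30:716  31:449
Giant step factor: 56^(-32) ≡ 484 (mod 967).
Scan 864·484^i mod 967 for i = 0, 1, …:
  i=0: 864   i=1: 432   i=2: 216   i=3: 108
  i=4: 54   i=5: 27   i=6: 497   i=7: 732
  i=8: 366   i=9: 183     …   i=21: 268
  i=22: 134
Match at i=22, j=5: x = 22·32 + 5 = 709.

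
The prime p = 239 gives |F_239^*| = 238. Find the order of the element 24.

The order of 24 must divide p − 1 = 238 = 2 · 7 · 17.
Divisors: 1, 2, 7, 14, 17, 34, 119, 238.
Check each in increasing order: 24^1 ≡ 24;  24^2 ≡ 98;  24^7 ≡ 1.
Smallest exponent giving 1 is 7.

7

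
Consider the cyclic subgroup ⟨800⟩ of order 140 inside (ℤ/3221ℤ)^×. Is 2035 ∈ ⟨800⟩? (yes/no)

yes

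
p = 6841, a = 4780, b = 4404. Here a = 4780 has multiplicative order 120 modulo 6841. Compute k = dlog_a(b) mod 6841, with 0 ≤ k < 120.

37

Baby-step giant-step with m = ceil(sqrt(120)) = 11.
Baby table (4780^j mod 6841 for j=0..10):
  0:1  1:4780  2:6301  3:4698  4:4278  5:1091  6:2138  7:6027
  8:1609  9:1736  10:6788
Giant step factor: 4780^(-11) ≡ 2945 (mod 6841).
Scan 4404·2945^i mod 6841 for i = 0, 1, …:
  i=0: 4404   i=1: 6085   i=2: 3746   i=3: 4278
Match at i=3, j=4: k = 3·11 + 4 = 37.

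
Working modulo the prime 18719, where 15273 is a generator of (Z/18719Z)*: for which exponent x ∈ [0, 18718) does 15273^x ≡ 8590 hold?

Baby-step giant-step with m = ceil(sqrt(18718)) = 137.
Baby table (15273^j mod 18719 for j=0..136):
  0:1  1:15273  2:7070  3:8918  4:5170  5:4668  6:12412  7:1163
  8:16887  9:4769  10:1308  11:3911  12:374  13:2807  14:4801  15:3350
  16:5523  17:4965  18:18495  19:4425  20:7435  21:5301  22:2498  23:2632
  24:8843  25:1554  26:17269  27:17446  28:6512  29:3729  30:9819  31:7678
  32:10278  33:17079  34:17021  35:10980  36:12738  37:907  38:551  39:10592
  40:2018  41:9440  42:3382  43:7565  44:6577  45:4367  46:1394  47:7059
  48:9386  49:2276  50:165  51:11699  52:5972  53:11388  54:10695  55:2741
  56:7609  57:4705  58:15943  59:687  60:9911  61:8869  62:5553  63:13899
  64:5967  65:9899  66:12783  67:14308  68:478  69:84  70:10040  71:13591
  72:352  73:3743  74:17732  75:13063  76:4097  77:14583  78:7497  79:16277
  80:10301  81:12697  82:11160  83:10185  84:615  85:14676  86:5242  87:18622
  88:16039  89:6813  90:14747  91:3923  92:15179  93:12771  94:18222  95:9233
  96:5382  97:4157  98:13732  99:1160  100:8506  101:2278  102:11992  103:7120
  104:5089  105:3009  106:1312  107:8846  108:9935  109:1041  110:6762  111:3303
  112:17733  113:9617  114:11167  115:4782  116:12667  117:2226  118:3994  119:13860
  120:9328  121:14954  122:1923  123:18587  124:5616  125:2710  126:2121  127:10163
  128:1551  129:8888  130:14955  131:17196  132:6938  133:14534  134:7880  135:6789
  136:3856
Giant step factor: 15273^(-137) ≡ 17981 (mod 18719).
Scan 8590·17981^i mod 18719 for i = 0, 1, …:
  i=0: 8590   i=1: 6321   i=2: 14852   i=3: 8558
  i=4: 11218   i=5: 13633   i=6: 9668   i=7: 15674
  i=8: 930   i=9: 6263     …   i=115: 1263
  i=116: 3856
Match at i=116, j=136: x = 116·137 + 136 = 16028.

16028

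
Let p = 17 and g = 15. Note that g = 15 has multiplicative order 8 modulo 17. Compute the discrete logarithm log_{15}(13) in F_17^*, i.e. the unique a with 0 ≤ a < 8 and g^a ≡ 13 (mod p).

6

Successive powers of 15 modulo 17:
  15^0=1  15^1=15  15^2=4  15^3=9  15^4=16  15^5=2
  15^6=13
So 15^6 ≡ 13 (mod 17), giving a = 6.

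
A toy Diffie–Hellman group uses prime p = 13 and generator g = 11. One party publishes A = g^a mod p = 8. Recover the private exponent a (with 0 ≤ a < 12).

9

Successive powers of 11 modulo 13:
  11^0=1  11^1=11  11^2=4  11^3=5  11^4=3  11^5=7
  11^6=12  11^7=2  11^8=9  11^9=8
So 11^9 ≡ 8 (mod 13), giving a = 9.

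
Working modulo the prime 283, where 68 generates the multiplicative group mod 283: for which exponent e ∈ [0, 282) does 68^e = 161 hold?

30

Baby-step giant-step with m = ceil(sqrt(282)) = 17.
Baby table (68^j mod 283 for j=0..16):
  0:1  1:68  2:96  3:19  4:160  5:126  6:78  7:210
  8:130  9:67  10:28  11:206  12:141  13:249  14:235  15:132
  16:203
Giant step factor: 68^(-17) ≡ 274 (mod 283).
Scan 161·274^i mod 283 for i = 0, 1, …:
  i=0: 161   i=1: 249
Match at i=1, j=13: e = 1·17 + 13 = 30.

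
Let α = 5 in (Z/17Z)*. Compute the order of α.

16

The order of 5 must divide p − 1 = 16 = 2^4.
Divisors: 1, 2, 4, 8, 16.
Check each in increasing order: 5^1 ≡ 5;  5^2 ≡ 8;  5^4 ≡ 13;  5^8 ≡ 16;  5^16 ≡ 1.
Smallest exponent giving 1 is 16.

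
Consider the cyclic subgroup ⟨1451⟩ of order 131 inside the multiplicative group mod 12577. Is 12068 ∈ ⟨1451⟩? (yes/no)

12068 ∈ ⟨1451⟩ iff 12068^131 ≡ 1 (mod 12577), since |⟨1451⟩| = 131.
12068^131 mod 12577 = 1.
Since 1 = 1, 12068 lies in the subgroup.

yes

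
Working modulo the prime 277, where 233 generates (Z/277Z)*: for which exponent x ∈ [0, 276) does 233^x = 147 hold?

208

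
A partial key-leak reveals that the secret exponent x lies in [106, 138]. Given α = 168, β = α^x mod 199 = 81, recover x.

128

Compute 168^106 mod 199 = 53, then multiply by 168 repeatedly:
  168^106=53  168^107=148  168^108=188  168^109=142  168^110=175
  168^111=147  168^112=20  168^113=176  168^114=116  168^115=185
  168^116=36  168^117=78  168^118=169  168^119=134  168^120=25
  168^121=21  168^122=145  168^123=82  168^124=45  168^125=197
  168^126=62  168^127=68  168^128=81
Found 81 at exponent 128.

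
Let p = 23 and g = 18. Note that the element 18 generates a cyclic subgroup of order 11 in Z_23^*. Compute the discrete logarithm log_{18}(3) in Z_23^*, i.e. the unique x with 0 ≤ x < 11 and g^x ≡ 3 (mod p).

5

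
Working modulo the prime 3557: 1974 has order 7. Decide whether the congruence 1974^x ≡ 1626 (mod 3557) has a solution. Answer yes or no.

yes

⟨1974⟩ has order 7; its elements mod 3557 are {1, 1025, 1310, 1626, 1761, 1974, 2974}.
1626 is in this set.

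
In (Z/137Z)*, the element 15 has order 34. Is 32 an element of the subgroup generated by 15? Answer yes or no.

no

32 ∈ ⟨15⟩ iff 32^34 ≡ 1 (mod 137), since |⟨15⟩| = 34.
32^34 mod 137 = 136.
Since 136 ≠ 1, 32 does not lie in the subgroup.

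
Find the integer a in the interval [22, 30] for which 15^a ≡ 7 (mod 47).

30

Compute 15^22 mod 47 = 25, then multiply by 15 repeatedly:
  15^22=25  15^23=46  15^24=32  15^25=10  15^26=9
  15^27=41  15^28=4  15^29=13  15^30=7
Found 7 at exponent 30.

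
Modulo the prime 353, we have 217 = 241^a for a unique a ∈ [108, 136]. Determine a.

128

Compute 241^108 mod 353 = 17, then multiply by 241 repeatedly:
  241^108=17  241^109=214  241^110=36  241^111=204  241^112=97
  241^113=79  241^114=330  241^115=105  241^116=242  241^117=77
  241^118=201  241^119=80  241^120=218  241^121=294  241^122=254
  241^123=145  241^124=351  241^125=224  241^126=328  241^127=329
  241^128=217
Found 217 at exponent 128.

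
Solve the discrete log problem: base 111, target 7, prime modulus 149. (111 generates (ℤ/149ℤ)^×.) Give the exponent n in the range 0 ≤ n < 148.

Baby-step giant-step with m = ceil(sqrt(148)) = 13.
Baby table (111^j mod 149 for j=0..12):
  0:1  1:111  2:103  3:109  4:30  5:52  6:110  7:141
  8:6  9:70  10:22  11:58  12:31
Giant step factor: 111^(-13) ≡ 32 (mod 149).
Scan 7·32^i mod 149 for i = 0, 1, …:
  i=0: 7   i=1: 75   i=2: 16   i=3: 65
  i=4: 143   i=5: 106   i=6: 114   i=7: 72
  i=8: 69   i=9: 122   i=10: 30
Match at i=10, j=4: n = 10·13 + 4 = 134.

134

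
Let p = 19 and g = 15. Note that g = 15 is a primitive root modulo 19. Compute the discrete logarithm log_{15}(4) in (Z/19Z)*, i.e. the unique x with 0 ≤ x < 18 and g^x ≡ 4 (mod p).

10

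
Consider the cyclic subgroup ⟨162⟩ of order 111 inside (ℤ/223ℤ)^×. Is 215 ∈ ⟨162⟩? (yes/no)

215 ∈ ⟨162⟩ iff 215^111 ≡ 1 (mod 223), since |⟨162⟩| = 111.
215^111 mod 223 = 222.
Since 222 ≠ 1, 215 does not lie in the subgroup.

no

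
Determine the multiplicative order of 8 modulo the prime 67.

22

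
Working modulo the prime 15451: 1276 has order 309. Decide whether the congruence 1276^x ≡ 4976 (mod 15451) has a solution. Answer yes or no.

no

4976 ∈ ⟨1276⟩ iff 4976^309 ≡ 1 (mod 15451), since |⟨1276⟩| = 309.
4976^309 mod 15451 = 8254.
Since 8254 ≠ 1, 4976 does not lie in the subgroup.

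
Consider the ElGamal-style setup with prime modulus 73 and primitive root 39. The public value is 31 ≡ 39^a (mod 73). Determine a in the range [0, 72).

19

Successive powers of 39 modulo 73:
  39^0=1  39^1=39  39^2=61  39^3=43  39^4=71  39^5=68
  39^6=24  39^7=60  39^8=4  39^9=10  39^10=25  39^11=26
  39^12=65  39^13=53  39^14=23  39^15=21  39^16=16  39^17=40
  39^18=27  39^19=31
So 39^19 ≡ 31 (mod 73), giving a = 19.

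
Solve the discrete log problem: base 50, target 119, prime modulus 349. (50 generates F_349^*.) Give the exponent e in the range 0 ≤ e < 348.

125

Baby-step giant-step with m = ceil(sqrt(348)) = 19.
Baby table (50^j mod 349 for j=0..18):
  0:1  1:50  2:57  3:58  4:108  5:165  6:223  7:331
  8:147  9:21  10:3  11:150  12:171  13:174  14:324  15:146
  16:320  17:295  18:92
Giant step factor: 50^(-19) ≡ 277 (mod 349).
Scan 119·277^i mod 349 for i = 0, 1, …:
  i=0: 119   i=1: 157   i=2: 213   i=3: 20
  i=4: 305   i=5: 27   i=6: 150
Match at i=6, j=11: e = 6·19 + 11 = 125.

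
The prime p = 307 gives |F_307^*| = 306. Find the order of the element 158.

The order of 158 must divide p − 1 = 306 = 2 · 3^2 · 17.
Divisors: 1, 2, 3, 6, 9, 17, 18, 34, 51, 102, 153, 306.
Check each in increasing order: 158^1 ≡ 158;  158^2 ≡ 97;  158^3 ≡ 283;  158^6 ≡ 269;  158^9 ≡ 298;  158^17 ≡ 18;  158^18 ≡ 81;  158^34 ≡ 17;  158^51 ≡ 306;  158^102 ≡ 1.
Smallest exponent giving 1 is 102.

102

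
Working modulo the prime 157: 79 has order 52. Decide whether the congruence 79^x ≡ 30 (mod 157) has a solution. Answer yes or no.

no

30 ∈ ⟨79⟩ iff 30^52 ≡ 1 (mod 157), since |⟨79⟩| = 52.
30^52 mod 157 = 144.
Since 144 ≠ 1, 30 does not lie in the subgroup.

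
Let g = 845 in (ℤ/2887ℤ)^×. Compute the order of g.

2886

The order of 845 must divide p − 1 = 2886 = 2 · 3 · 13 · 37.
Divisors: 1, 2, 3, 6, 13, 26, 37, 39, 74, 78, 111, 222, 481, 962, 1443, 2886.
Check each in increasing order: 845^1 ≡ 845;  845^2 ≡ 936;  845^3 ≡ 2769;  845^6 ≡ 2376;  845^13 ≡ 2496;  845^26 ≡ 2757;  845^37 ≡ 1578;  845^39 ≡ 1751;  845^74 ≡ 1490;  845^78 ≡ 7;  845^111 ≡ 1202;  845^222 ≡ 1304;  845^481 ≡ 699;  845^962 ≡ 698;  845^1443 ≡ 2886;  845^2886 ≡ 1.
Smallest exponent giving 1 is 2886.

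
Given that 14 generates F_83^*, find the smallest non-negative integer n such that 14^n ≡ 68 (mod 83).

Baby-step giant-step with m = ceil(sqrt(82)) = 10.
Baby table (14^j mod 83 for j=0..9):
  0:1  1:14  2:30  3:5  4:70  5:67  6:25  7:18
  8:3  9:42
Giant step factor: 14^(-10) ≡ 12 (mod 83).
Scan 68·12^i mod 83 for i = 0, 1, …:
  i=0: 68   i=1: 69   i=2: 81   i=3: 59
  i=4: 44   i=5: 30
Match at i=5, j=2: n = 5·10 + 2 = 52.

52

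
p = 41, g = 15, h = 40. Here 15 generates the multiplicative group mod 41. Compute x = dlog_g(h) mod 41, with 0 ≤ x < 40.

Successive powers of 15 modulo 41:
  15^0=1  15^1=15  15^2=20  15^3=13  15^4=31  15^5=14
  15^6=5  15^7=34  15^8=18  15^9=24  15^10=32  15^11=29
  15^12=25  15^13=6  15^14=8  15^15=38  15^16=37  15^17=22
  15^18=2  15^19=30  15^20=40
So 15^20 ≡ 40 (mod 41), giving x = 20.

20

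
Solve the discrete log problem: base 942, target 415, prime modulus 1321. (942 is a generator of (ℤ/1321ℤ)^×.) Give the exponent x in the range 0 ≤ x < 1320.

1173

Baby-step giant-step with m = ceil(sqrt(1320)) = 37.
Baby table (942^j mod 1321 for j=0..36):
  0:1  1:942  2:973  3:1113  4:893  5:1050  6:992  7:517
  8:886  9:1061  10:786  11:652  12:1240  13:316  14:447  15:996
  16:322  17:815  18:229  19:395  20:889  21:1245  22:1063  23:28
  24:1277  25:824  26:781  27:1226  28:338  29:35  30:1266  31:1030
  32:646  33:872  34:1083  35:374  36:922
Giant step factor: 942^(-37) ≡ 276 (mod 1321).
Scan 415·276^i mod 1321 for i = 0, 1, …:
  i=0: 415   i=1: 934   i=2: 189   i=3: 645
  i=4: 1006   i=5: 246   i=6: 525   i=7: 911
  i=8: 446   i=9: 243     …   i=30: 917
  i=31: 781
Match at i=31, j=26: x = 31·37 + 26 = 1173.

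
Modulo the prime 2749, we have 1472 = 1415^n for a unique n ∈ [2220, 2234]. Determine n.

2228

Compute 1415^2220 mod 2749 = 1524, then multiply by 1415 repeatedly:
  1415^2220=1524  1415^2221=1244  1415^2222=900  1415^2223=713  1415^2224=12
  1415^2225=486  1415^2226=440  1415^2227=1326  1415^2228=1472
Found 1472 at exponent 2228.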